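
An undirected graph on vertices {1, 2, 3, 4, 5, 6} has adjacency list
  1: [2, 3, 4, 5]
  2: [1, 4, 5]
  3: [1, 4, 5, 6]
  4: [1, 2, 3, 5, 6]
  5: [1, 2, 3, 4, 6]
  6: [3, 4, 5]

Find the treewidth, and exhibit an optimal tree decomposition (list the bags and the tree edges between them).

Treewidth 3.
One optimal decomposition is:
Bags: B1 = {1, 2, 4, 5}  B2 = {1, 3, 4, 5}  B3 = {3, 4, 5, 6}
Tree: B1–B2, B2–B3

The largest bag has 4 vertices, giving width 3; this decomposition certifies tw(G) ≤ 3. For the lower bound, the 4 vertices {1, 2, 4, 5} are pairwise adjacent, and any tree decomposition puts a clique entirely inside one bag — forcing width ≥ 3. Hence tw(G) = 3 exactly.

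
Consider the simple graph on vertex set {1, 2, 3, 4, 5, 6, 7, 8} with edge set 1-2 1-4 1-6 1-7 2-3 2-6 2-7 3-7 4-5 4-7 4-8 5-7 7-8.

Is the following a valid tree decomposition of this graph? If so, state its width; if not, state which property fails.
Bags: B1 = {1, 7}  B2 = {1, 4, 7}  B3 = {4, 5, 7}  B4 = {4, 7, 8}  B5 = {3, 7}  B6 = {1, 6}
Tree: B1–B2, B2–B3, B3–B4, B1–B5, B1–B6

No — vertex 2 appears in no bag.

A tree decomposition must satisfy three properties: every vertex lies in some bag; for every edge, both endpoints lie together in some bag; and for every vertex, the bags containing it form a connected subtree. Here vertex 2 appears in no bag, so the decomposition is invalid.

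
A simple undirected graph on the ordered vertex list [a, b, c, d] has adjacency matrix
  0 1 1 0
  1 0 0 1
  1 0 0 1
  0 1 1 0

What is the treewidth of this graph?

2

A width-2 tree decomposition is:
Bags: B1 = {a, c, d}  B2 = {a, b, d}
Tree: B1–B2
The largest bag has 3 vertices, giving width 2; this decomposition certifies tw(G) ≤ 2. For the lower bound, G contains the cycle a–c–d–b–a, so G is not a forest; only forests have treewidth ≤ 1, hence tw(G) ≥ 2. Therefore the treewidth is 2.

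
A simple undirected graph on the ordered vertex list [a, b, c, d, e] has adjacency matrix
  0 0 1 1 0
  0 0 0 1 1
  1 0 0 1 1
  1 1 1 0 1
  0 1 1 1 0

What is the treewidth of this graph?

2

A width-2 tree decomposition is:
Bags: B1 = {c, d, e}  B2 = {b, d, e}  B3 = {a, c, d}
Tree: B1–B2, B1–B3
Every bag has size at most 3, so the width is 3 − 1 = 2 and tw(G) ≤ 2. On the other hand G contains the 3-clique {c, d, e}. A clique must lie in a single bag of any decomposition, so no decomposition can have width below 2. The upper and lower bounds meet at 2, so that is the treewidth.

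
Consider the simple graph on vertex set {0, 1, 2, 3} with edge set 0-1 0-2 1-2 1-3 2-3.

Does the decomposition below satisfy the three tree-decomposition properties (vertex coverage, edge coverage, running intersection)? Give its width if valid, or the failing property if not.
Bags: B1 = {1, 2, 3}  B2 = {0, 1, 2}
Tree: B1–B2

Yes; width 2.

Every vertex of G appears in some bag (union = {0, 1, 2, 3}); every edge is covered by a bag; and for each vertex v the set of bags containing v is connected in the bag tree. The decomposition is therefore valid. The largest bag has 3 vertices, so the width is 2.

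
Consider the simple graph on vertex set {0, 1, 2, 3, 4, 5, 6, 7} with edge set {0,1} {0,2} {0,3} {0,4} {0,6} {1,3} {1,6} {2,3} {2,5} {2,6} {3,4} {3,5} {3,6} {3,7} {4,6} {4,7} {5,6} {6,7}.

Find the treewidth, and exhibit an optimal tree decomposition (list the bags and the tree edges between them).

Treewidth 3.
One optimal decomposition is:
Bags: B1 = {0, 1, 3, 6}  B2 = {0, 2, 3, 6}  B3 = {0, 3, 4, 6}  B4 = {3, 4, 6, 7}  B5 = {2, 3, 5, 6}
Tree: B1–B2, B1–B3, B3–B4, B2–B5

The largest bag has 4 vertices, giving width 3; this decomposition certifies tw(G) ≤ 3. Conversely, {0, 1, 3, 6} is a clique of size 4, and the vertices of any clique must share a bag in every tree decomposition; so some bag has ≥ 4 vertices and tw(G) ≥ 3. Combining the bounds, tw(G) = 3.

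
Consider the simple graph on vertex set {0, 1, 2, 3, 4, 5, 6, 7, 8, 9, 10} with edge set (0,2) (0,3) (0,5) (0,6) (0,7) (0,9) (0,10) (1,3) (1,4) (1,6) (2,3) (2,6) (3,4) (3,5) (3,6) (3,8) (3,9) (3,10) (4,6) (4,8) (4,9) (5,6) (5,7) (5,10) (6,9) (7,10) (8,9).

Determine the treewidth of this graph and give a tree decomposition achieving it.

The largest bag has 4 vertices, giving width 3; this decomposition certifies tw(G) ≤ 3. For the lower bound, the 4 vertices {3, 4, 8, 9} are pairwise adjacent, and any tree decomposition puts a clique entirely inside one bag — forcing width ≥ 3. The upper and lower bounds meet at 3, so that is the treewidth.

Treewidth 3.
One optimal decomposition is:
Bags: B1 = {0, 3, 5, 6}  B2 = {0, 3, 6, 9}  B3 = {0, 3, 5, 10}  B4 = {3, 4, 6, 9}  B5 = {3, 4, 8, 9}  B6 = {0, 2, 3, 6}  B7 = {1, 3, 4, 6}  B8 = {0, 5, 7, 10}
Tree: B1–B2, B1–B3, B2–B4, B4–B5, B2–B6, B4–B7, B3–B8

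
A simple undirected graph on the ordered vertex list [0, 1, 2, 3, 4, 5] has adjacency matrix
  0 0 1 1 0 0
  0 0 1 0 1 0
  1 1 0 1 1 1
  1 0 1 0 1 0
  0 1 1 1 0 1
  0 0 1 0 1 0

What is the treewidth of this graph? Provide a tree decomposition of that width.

Every bag has size at most 3, so the width is 3 − 1 = 2 and tw(G) ≤ 2. On the other hand G contains the 3-clique {0, 2, 3}. A clique must lie in a single bag of any decomposition, so no decomposition can have width below 2. Hence tw(G) = 2 exactly.

Treewidth 2.
One optimal decomposition is:
Bags: B1 = {2, 3, 4}  B2 = {0, 2, 3}  B3 = {1, 2, 4}  B4 = {2, 4, 5}
Tree: B1–B2, B1–B3, B3–B4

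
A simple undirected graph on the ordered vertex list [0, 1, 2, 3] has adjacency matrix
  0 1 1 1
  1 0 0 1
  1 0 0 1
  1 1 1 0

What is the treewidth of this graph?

2

A width-2 tree decomposition is:
Bags: B1 = {0, 2, 3}  B2 = {0, 1, 3}
Tree: B1–B2
Every bag has size at most 3, so the width is 3 − 1 = 2 and tw(G) ≤ 2. Conversely, {0, 1, 3} is a clique of size 3, and the vertices of any clique must share a bag in every tree decomposition; so some bag has ≥ 3 vertices and tw(G) ≥ 2. Combining the bounds, tw(G) = 2.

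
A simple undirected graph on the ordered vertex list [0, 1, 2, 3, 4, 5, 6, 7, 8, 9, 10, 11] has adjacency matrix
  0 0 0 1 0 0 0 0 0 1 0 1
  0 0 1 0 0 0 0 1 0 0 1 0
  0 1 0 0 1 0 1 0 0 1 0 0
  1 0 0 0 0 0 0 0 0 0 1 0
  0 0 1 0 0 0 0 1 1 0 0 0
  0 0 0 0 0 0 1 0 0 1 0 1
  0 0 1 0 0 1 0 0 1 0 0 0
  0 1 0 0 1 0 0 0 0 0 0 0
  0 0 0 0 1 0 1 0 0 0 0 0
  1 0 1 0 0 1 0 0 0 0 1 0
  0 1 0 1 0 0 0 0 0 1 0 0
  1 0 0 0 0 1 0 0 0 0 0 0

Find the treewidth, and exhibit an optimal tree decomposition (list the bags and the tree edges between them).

Treewidth 3.
Bags: B1 = {1, 4, 7, 8}  B2 = {1, 2, 4, 8}  B3 = {1, 2, 6, 8}  B4 = {1, 2, 6, 10}  B5 = {2, 6, 9, 10}  B6 = {5, 6, 9, 10}  B7 = {3, 5, 9, 10}  B8 = {0, 3, 5, 9}  B9 = {0, 3, 5, 11}
Tree: B1–B2, B2–B3, B3–B4, B4–B5, B5–B6, B6–B7, B7–B8, B8–B9

Every bag has size at most 4, so the width is 4 − 1 = 3 and tw(G) ≤ 3. For the lower bound: the 4 vertex sets {4,7,8}, {1}, {2}, {5,6,9,10} are disjoint, each induces a connected subgraph, and every pair is joined by at least one edge of G. Contracting each set to a single vertex therefore yields K_{4} as a minor, and since treewidth is minor-monotone, tw(G) ≥ tw(K_{4}) = 3. Hence tw(G) = 3 exactly.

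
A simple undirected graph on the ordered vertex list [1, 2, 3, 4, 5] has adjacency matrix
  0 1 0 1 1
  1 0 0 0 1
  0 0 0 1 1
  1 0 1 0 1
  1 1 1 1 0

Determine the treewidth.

A width-2 tree decomposition is:
Bags: B1 = {1, 4, 5}  B2 = {1, 2, 5}  B3 = {3, 4, 5}
Tree: B1–B2, B1–B3
Every bag has size at most 3, so the width is 3 − 1 = 2 and tw(G) ≤ 2. Conversely, {1, 2, 5} is a clique of size 3, and the vertices of any clique must share a bag in every tree decomposition; so some bag has ≥ 3 vertices and tw(G) ≥ 2. Combining the bounds, tw(G) = 2.

2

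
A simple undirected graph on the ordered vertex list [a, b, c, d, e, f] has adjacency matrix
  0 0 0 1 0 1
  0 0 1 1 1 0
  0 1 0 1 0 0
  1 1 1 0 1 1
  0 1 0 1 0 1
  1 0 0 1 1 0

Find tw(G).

2

A width-2 tree decomposition is:
Bags: B1 = {d, e, f}  B2 = {b, d, e}  B3 = {b, c, d}  B4 = {a, d, f}
Tree: B1–B2, B2–B3, B1–B4
Every bag has size at most 3, so the width is 3 − 1 = 2 and tw(G) ≤ 2. For the lower bound, the 3 vertices {b, c, d} are pairwise adjacent, and any tree decomposition puts a clique entirely inside one bag — forcing width ≥ 2. Combining the bounds, tw(G) = 2.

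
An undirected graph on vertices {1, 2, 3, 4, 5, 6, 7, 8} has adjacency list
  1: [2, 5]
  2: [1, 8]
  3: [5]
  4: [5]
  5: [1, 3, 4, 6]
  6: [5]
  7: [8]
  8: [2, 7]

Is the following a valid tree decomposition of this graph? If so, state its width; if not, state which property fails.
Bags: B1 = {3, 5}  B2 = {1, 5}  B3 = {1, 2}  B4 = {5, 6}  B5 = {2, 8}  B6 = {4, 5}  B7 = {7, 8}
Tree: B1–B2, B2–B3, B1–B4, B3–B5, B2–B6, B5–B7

Vertex coverage: the bags together contain {1, 2, 3, 4, 5, 6, 7, 8}, the full vertex set. Edge coverage: each edge of G has both endpoints in at least one bag. Running intersection: for every vertex, the bags containing it form a connected subtree. All three properties hold, so this is a valid tree decomposition of width max|bag| − 1 = 1, and hence tw(G) ≤ 1.

Yes; width 1.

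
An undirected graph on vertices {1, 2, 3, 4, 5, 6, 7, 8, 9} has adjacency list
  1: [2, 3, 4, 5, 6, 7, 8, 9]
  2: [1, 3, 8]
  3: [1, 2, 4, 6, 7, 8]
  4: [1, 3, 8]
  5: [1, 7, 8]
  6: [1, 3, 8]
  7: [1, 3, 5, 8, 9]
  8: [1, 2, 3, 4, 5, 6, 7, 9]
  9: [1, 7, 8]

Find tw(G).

A width-3 tree decomposition is:
Bags: B1 = {1, 3, 7, 8}  B2 = {1, 7, 8, 9}  B3 = {1, 3, 4, 8}  B4 = {1, 2, 3, 8}  B5 = {1, 3, 6, 8}  B6 = {1, 5, 7, 8}
Tree: B1–B2, B1–B3, B1–B4, B1–B5, B2–B6
The largest bag has 4 vertices, giving width 3; this decomposition certifies tw(G) ≤ 3. Conversely, {1, 7, 8, 9} is a clique of size 4, and the vertices of any clique must share a bag in every tree decomposition; so some bag has ≥ 4 vertices and tw(G) ≥ 3. The upper and lower bounds meet at 3, so that is the treewidth.

3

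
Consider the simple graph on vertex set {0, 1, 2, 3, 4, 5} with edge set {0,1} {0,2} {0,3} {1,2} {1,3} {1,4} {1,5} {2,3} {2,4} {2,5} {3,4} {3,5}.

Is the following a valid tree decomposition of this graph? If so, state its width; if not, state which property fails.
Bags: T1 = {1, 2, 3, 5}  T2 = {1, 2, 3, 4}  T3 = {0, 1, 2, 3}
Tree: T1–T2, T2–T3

Every vertex of G appears in some bag (union = {0, 1, 2, 3, 4, 5}); every edge is covered by a bag; and for each vertex v the set of bags containing v is connected in the bag tree. The decomposition is therefore valid. The largest bag has 4 vertices, so the width is 3.

Yes; width 3.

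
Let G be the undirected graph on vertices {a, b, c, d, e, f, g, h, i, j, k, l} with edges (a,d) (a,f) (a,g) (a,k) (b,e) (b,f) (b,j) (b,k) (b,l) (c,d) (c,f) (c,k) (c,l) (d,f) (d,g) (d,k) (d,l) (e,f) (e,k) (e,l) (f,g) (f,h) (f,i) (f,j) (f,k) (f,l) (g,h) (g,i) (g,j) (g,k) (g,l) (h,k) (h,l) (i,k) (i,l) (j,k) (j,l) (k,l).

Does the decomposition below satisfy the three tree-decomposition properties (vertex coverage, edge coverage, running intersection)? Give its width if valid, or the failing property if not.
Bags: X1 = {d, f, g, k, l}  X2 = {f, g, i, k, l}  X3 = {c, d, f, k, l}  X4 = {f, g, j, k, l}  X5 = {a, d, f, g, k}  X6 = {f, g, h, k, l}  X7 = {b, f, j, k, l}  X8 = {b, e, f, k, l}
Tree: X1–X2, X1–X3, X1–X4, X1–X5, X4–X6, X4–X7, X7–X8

Vertex coverage: the bags together contain {a, b, c, d, e, f, g, h, i, j, k, l}, the full vertex set. Edge coverage: each edge of G has both endpoints in at least one bag. Running intersection: for every vertex, the bags containing it form a connected subtree. All three properties hold, so this is a valid tree decomposition of width max|bag| − 1 = 4, and hence tw(G) ≤ 4.

Yes; width 4.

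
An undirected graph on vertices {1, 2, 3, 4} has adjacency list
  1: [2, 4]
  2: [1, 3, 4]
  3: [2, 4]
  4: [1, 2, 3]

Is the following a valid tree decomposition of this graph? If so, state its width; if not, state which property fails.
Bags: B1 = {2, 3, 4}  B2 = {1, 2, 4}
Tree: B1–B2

Yes; width 2.

Vertex coverage: the bags together contain {1, 2, 3, 4}, the full vertex set. Edge coverage: each edge of G has both endpoints in at least one bag. Running intersection: for every vertex, the bags containing it form a connected subtree. All three properties hold, so this is a valid tree decomposition of width max|bag| − 1 = 2, and hence tw(G) ≤ 2.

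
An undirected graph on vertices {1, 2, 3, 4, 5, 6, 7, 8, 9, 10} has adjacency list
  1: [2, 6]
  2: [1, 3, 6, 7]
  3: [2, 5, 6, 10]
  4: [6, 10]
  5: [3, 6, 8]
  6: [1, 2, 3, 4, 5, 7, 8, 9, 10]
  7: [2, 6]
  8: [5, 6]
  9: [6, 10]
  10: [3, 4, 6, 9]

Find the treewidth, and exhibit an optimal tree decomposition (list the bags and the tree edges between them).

The largest bag has 3 vertices, giving width 2; this decomposition certifies tw(G) ≤ 2. Conversely, {1, 2, 6} is a clique of size 3, and the vertices of any clique must share a bag in every tree decomposition; so some bag has ≥ 3 vertices and tw(G) ≥ 2. Therefore the treewidth is 2.

Treewidth 2.
One such decomposition:
Bags: B1 = {2, 3, 6}  B2 = {3, 5, 6}  B3 = {3, 6, 10}  B4 = {1, 2, 6}  B5 = {5, 6, 8}  B6 = {4, 6, 10}  B7 = {2, 6, 7}  B8 = {6, 9, 10}
Tree: B1–B2, B1–B3, B1–B4, B2–B5, B3–B6, B4–B7, B3–B8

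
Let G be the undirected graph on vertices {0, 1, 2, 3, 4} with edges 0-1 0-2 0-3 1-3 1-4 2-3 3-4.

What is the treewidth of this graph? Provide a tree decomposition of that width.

Every bag has size at most 3, so the width is 3 − 1 = 2 and tw(G) ≤ 2. On the other hand G contains the 3-clique {0, 1, 3}. A clique must lie in a single bag of any decomposition, so no decomposition can have width below 2. The upper and lower bounds meet at 2, so that is the treewidth.

Treewidth 2.
One such decomposition:
Bags: B1 = {0, 1, 3}  B2 = {0, 2, 3}  B3 = {1, 3, 4}
Tree: B1–B2, B1–B3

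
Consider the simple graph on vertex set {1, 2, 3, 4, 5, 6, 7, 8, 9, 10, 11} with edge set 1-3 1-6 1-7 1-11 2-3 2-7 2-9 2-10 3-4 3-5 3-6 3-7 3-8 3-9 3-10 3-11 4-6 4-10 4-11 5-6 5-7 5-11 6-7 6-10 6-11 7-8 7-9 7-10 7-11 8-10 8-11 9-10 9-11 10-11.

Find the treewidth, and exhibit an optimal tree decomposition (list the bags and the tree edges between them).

Each bag holds 5 vertices, so the decomposition has width 4, which upper-bounds the treewidth. On the other hand G contains the 5-clique {3, 4, 6, 10, 11}. A clique must lie in a single bag of any decomposition, so no decomposition can have width below 4. The upper and lower bounds meet at 4, so that is the treewidth.

Treewidth 4.
Bags: B1 = {3, 4, 6, 10, 11}  B2 = {3, 6, 7, 10, 11}  B3 = {1, 3, 6, 7, 11}  B4 = {3, 5, 6, 7, 11}  B5 = {3, 7, 9, 10, 11}  B6 = {3, 7, 8, 10, 11}  B7 = {2, 3, 7, 9, 10}
Tree: B1–B2, B2–B3, B2–B4, B2–B5, B5–B6, B5–B7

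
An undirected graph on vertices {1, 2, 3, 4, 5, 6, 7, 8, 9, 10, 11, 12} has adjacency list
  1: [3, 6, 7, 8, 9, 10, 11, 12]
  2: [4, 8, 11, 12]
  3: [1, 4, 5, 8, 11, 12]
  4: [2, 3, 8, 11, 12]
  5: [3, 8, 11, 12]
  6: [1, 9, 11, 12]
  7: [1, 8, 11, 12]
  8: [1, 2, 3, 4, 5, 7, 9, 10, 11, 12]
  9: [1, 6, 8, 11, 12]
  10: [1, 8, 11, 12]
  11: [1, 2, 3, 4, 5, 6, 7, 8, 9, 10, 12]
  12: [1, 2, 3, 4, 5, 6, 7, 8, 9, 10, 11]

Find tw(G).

4

A width-4 tree decomposition is:
Bags: B1 = {1, 8, 9, 11, 12}  B2 = {1, 3, 8, 11, 12}  B3 = {1, 7, 8, 11, 12}  B4 = {3, 4, 8, 11, 12}  B5 = {3, 5, 8, 11, 12}  B6 = {1, 6, 9, 11, 12}  B7 = {1, 8, 10, 11, 12}  B8 = {2, 4, 8, 11, 12}
Tree: B1–B2, B1–B3, B2–B4, B4–B5, B1–B6, B1–B7, B4–B8
Every bag has size at most 5, so the width is 5 − 1 = 4 and tw(G) ≤ 4. For the lower bound, the 5 vertices {1, 8, 9, 11, 12} are pairwise adjacent, and any tree decomposition puts a clique entirely inside one bag — forcing width ≥ 4. The upper and lower bounds meet at 4, so that is the treewidth.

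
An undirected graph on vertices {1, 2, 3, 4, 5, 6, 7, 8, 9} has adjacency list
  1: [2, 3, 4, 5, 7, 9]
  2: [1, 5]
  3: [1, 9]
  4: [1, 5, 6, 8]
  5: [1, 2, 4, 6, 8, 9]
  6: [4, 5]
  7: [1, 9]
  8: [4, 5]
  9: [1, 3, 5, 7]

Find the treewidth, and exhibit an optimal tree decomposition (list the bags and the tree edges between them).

Treewidth 2.
One such decomposition:
Bags: B1 = {1, 5, 9}  B2 = {1, 4, 5}  B3 = {1, 7, 9}  B4 = {4, 5, 8}  B5 = {4, 5, 6}  B6 = {1, 2, 5}  B7 = {1, 3, 9}
Tree: B1–B2, B1–B3, B2–B4, B4–B5, B1–B6, B3–B7

Every bag has size at most 3, so the width is 3 − 1 = 2 and tw(G) ≤ 2. Conversely, {4, 5, 8} is a clique of size 3, and the vertices of any clique must share a bag in every tree decomposition; so some bag has ≥ 3 vertices and tw(G) ≥ 2. The upper and lower bounds meet at 2, so that is the treewidth.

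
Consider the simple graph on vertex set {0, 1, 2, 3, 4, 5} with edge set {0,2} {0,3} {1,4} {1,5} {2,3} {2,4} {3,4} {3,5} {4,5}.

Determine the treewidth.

2

A width-2 tree decomposition is:
Bags: B1 = {2, 3, 4}  B2 = {3, 4, 5}  B3 = {1, 4, 5}  B4 = {0, 2, 3}
Tree: B1–B2, B2–B3, B1–B4
Each bag holds 3 vertices, so the decomposition has width 2, which upper-bounds the treewidth. For the lower bound, the 3 vertices {1, 4, 5} are pairwise adjacent, and any tree decomposition puts a clique entirely inside one bag — forcing width ≥ 2. Hence tw(G) = 2 exactly.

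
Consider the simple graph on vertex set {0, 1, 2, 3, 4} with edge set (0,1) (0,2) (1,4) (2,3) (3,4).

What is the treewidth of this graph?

A width-2 tree decomposition is:
Bags: B1 = {0, 2, 3}  B2 = {0, 3, 4}  B3 = {0, 1, 4}
Tree: B1–B2, B2–B3
The largest bag has 3 vertices, giving width 2; this decomposition certifies tw(G) ≤ 2. For the lower bound, G contains the cycle 0–2–3–4–1–0, so G is not a forest; only forests have treewidth ≤ 1, hence tw(G) ≥ 2. Hence tw(G) = 2 exactly.

2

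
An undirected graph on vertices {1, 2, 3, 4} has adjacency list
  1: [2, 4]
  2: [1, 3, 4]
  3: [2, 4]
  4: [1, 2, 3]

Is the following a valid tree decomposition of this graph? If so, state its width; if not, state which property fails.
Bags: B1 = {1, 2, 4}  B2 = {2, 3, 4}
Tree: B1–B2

Checking the three conditions: (i) the bags cover all of {1, 2, 3, 4}; (ii) for each edge, some bag contains both endpoints; (iii) the bags containing any fixed vertex form a subtree. All hold, so the decomposition is valid with width 3 − 1 = 2.

Yes; width 2.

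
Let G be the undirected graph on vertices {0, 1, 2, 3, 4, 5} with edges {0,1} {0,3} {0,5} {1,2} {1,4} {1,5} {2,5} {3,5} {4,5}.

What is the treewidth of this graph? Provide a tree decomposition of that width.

Treewidth 2.
One optimal decomposition is:
Bags: B1 = {1, 4, 5}  B2 = {0, 1, 5}  B3 = {1, 2, 5}  B4 = {0, 3, 5}
Tree: B1–B2, B1–B3, B2–B4

The largest bag has 3 vertices, giving width 2; this decomposition certifies tw(G) ≤ 2. For the lower bound, the 3 vertices {0, 1, 5} are pairwise adjacent, and any tree decomposition puts a clique entirely inside one bag — forcing width ≥ 2. Hence tw(G) = 2 exactly.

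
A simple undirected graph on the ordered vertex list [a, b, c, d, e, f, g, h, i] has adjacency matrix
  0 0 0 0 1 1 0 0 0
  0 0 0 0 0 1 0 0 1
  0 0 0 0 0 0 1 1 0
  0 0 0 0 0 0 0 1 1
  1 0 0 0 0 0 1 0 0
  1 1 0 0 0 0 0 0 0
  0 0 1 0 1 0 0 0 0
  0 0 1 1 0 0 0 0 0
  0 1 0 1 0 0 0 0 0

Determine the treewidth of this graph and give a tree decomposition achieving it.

Treewidth 2.
One optimal decomposition is:
Bags: B1 = {c, d, h}  B2 = {c, d, g}  B3 = {d, e, g}  B4 = {a, d, e}  B5 = {a, d, f}  B6 = {b, d, f}  B7 = {b, d, i}
Tree: B1–B2, B2–B3, B3–B4, B4–B5, B5–B6, B6–B7

The largest bag has 3 vertices, giving width 2; this decomposition certifies tw(G) ≤ 2. Since d–h–c–g–e–a–f–b–i–d is a cycle in G, G is not acyclic. Forests are exactly the graphs of treewidth ≤ 1, so tw(G) ≥ 2. Combining the bounds, tw(G) = 2.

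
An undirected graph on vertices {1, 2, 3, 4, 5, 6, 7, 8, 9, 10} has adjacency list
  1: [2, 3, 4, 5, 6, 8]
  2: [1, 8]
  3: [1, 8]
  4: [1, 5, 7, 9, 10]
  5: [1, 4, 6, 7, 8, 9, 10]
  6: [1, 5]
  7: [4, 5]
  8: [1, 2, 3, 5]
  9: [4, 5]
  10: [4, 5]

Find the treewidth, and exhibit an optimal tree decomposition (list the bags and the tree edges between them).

The largest bag has 3 vertices, giving width 2; this decomposition certifies tw(G) ≤ 2. Conversely, {1, 2, 8} is a clique of size 3, and the vertices of any clique must share a bag in every tree decomposition; so some bag has ≥ 3 vertices and tw(G) ≥ 2. Therefore the treewidth is 2.

Treewidth 2.
One optimal decomposition is:
Bags: B1 = {1, 3, 8}  B2 = {1, 5, 8}  B3 = {1, 2, 8}  B4 = {1, 5, 6}  B5 = {1, 4, 5}  B6 = {4, 5, 7}  B7 = {4, 5, 10}  B8 = {4, 5, 9}
Tree: B1–B2, B1–B3, B2–B4, B4–B5, B5–B6, B5–B7, B7–B8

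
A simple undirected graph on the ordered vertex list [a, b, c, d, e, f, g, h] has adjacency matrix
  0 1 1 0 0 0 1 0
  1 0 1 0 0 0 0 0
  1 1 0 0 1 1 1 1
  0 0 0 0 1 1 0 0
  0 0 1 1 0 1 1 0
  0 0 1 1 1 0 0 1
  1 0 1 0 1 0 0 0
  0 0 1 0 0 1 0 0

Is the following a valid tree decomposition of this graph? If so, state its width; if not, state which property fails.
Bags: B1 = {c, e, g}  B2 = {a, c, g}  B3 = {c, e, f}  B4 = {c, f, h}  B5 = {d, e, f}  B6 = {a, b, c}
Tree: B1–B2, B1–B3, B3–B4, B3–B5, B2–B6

Yes; width 2.

Every vertex of G appears in some bag (union = {a, b, c, d, e, f, g, h}); every edge is covered by a bag; and for each vertex v the set of bags containing v is connected in the bag tree. The decomposition is therefore valid. The largest bag has 3 vertices, so the width is 2.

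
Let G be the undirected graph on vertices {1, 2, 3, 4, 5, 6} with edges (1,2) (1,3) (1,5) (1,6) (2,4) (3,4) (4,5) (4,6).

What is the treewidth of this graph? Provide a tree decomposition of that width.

Each bag holds 3 vertices, so the decomposition has width 2, which upper-bounds the treewidth. The edges 5–1–6–4–5 form a cycle, so G is not a tree and its treewidth is at least 2. Combining the bounds, tw(G) = 2.

Treewidth 2.
One optimal decomposition is:
Bags: B1 = {1, 4, 5}  B2 = {1, 4, 6}  B3 = {1, 3, 4}  B4 = {1, 2, 4}
Tree: B1–B2, B2–B3, B3–B4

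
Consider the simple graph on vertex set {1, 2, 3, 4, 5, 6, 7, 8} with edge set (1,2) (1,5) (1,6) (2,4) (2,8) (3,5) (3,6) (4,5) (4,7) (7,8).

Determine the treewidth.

A width-2 tree decomposition is:
Bags: B1 = {3, 5, 6}  B2 = {1, 5, 6}  B3 = {1, 4, 5}  B4 = {1, 2, 4}  B5 = {2, 4, 7}  B6 = {2, 7, 8}
Tree: B1–B2, B2–B3, B3–B4, B4–B5, B5–B6
Each bag holds 3 vertices, so the decomposition has width 2, which upper-bounds the treewidth. For the lower bound, G contains the cycle 3–6–1–5–3, so G is not a forest; only forests have treewidth ≤ 1, hence tw(G) ≥ 2. Hence tw(G) = 2 exactly.

2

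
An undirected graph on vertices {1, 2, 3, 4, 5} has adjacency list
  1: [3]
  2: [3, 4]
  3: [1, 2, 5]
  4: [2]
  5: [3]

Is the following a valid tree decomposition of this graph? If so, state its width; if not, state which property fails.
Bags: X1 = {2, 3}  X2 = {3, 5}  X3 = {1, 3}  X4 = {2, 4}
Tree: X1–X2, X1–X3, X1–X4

Yes; width 1.

Checking the three conditions: (i) the bags cover all of {1, 2, 3, 4, 5}; (ii) for each edge, some bag contains both endpoints; (iii) the bags containing any fixed vertex form a subtree. All hold, so the decomposition is valid with width 2 − 1 = 1.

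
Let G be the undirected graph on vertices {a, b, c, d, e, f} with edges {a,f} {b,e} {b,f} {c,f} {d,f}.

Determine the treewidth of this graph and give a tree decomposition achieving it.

Every bag has size at most 2, so the width is 2 − 1 = 1 and tw(G) ≤ 1. Any graph with an edge has treewidth ≥ 1, and G has the edge f–d. Combining the bounds, tw(G) = 1.

Treewidth 1.
Bags: B1 = {d, f}  B2 = {b, f}  B3 = {c, f}  B4 = {b, e}  B5 = {a, f}
Tree: B1–B2, B2–B3, B2–B4, B2–B5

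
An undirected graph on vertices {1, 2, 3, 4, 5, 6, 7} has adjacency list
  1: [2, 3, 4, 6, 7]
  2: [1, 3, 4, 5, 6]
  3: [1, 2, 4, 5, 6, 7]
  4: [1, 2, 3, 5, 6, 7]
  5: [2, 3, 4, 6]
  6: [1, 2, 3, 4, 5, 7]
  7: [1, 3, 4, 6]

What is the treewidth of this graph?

A width-4 tree decomposition is:
Bags: B1 = {1, 3, 4, 6, 7}  B2 = {1, 2, 3, 4, 6}  B3 = {2, 3, 4, 5, 6}
Tree: B1–B2, B2–B3
Every bag has size at most 5, so the width is 5 − 1 = 4 and tw(G) ≤ 4. On the other hand G contains the 5-clique {1, 2, 3, 4, 6}. A clique must lie in a single bag of any decomposition, so no decomposition can have width below 4. Combining the bounds, tw(G) = 4.

4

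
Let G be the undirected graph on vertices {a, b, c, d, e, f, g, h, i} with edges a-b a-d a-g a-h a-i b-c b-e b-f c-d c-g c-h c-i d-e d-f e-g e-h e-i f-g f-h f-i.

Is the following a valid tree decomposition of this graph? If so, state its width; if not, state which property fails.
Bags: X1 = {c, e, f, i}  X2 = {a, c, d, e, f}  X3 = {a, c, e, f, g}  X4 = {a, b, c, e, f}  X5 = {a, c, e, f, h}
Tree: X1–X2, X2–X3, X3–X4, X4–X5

A tree decomposition must satisfy three properties: every vertex lies in some bag; for every edge, both endpoints lie together in some bag; and for every vertex, the bags containing it form a connected subtree. Here edge (a,i) lies in no bag, so the decomposition is invalid.

No — edge (a,i) lies in no bag.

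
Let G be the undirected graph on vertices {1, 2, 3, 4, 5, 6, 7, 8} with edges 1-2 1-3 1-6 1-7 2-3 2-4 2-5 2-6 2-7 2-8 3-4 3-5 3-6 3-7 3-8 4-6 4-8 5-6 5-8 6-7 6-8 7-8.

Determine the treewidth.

4

A width-4 tree decomposition is:
Bags: B1 = {2, 3, 4, 6, 8}  B2 = {2, 3, 6, 7, 8}  B3 = {1, 2, 3, 6, 7}  B4 = {2, 3, 5, 6, 8}
Tree: B1–B2, B2–B3, B2–B4
Each bag holds 5 vertices, so the decomposition has width 4, which upper-bounds the treewidth. On the other hand G contains the 5-clique {2, 3, 4, 6, 8}. A clique must lie in a single bag of any decomposition, so no decomposition can have width below 4. Hence tw(G) = 4 exactly.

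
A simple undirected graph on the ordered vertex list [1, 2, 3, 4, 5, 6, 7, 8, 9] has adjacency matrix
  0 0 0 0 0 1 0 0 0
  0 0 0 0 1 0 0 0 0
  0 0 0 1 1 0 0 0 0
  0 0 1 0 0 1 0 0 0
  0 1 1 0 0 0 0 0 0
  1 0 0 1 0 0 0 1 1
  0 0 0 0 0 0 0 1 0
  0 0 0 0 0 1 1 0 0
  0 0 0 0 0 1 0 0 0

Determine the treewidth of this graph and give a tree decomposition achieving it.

Each bag holds 2 vertices, so the decomposition has width 1, which upper-bounds the treewidth. Any graph with an edge has treewidth ≥ 1, and G has the edge 4–3. Hence tw(G) = 1 exactly.

Treewidth 1.
One such decomposition:
Bags: B1 = {3, 4}  B2 = {4, 6}  B3 = {6, 9}  B4 = {3, 5}  B5 = {6, 8}  B6 = {2, 5}  B7 = {1, 6}  B8 = {7, 8}
Tree: B1–B2, B2–B3, B1–B4, B3–B5, B4–B6, B3–B7, B5–B8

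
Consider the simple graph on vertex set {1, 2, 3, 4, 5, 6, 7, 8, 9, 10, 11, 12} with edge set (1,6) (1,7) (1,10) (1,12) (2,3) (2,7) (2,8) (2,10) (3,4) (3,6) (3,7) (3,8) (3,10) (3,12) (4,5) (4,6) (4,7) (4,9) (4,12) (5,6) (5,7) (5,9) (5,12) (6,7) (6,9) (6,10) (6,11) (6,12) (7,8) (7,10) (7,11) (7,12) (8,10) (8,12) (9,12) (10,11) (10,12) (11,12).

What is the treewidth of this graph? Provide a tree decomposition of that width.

Treewidth 4.
Bags: B1 = {3, 4, 6, 7, 12}  B2 = {4, 5, 6, 7, 12}  B3 = {3, 6, 7, 10, 12}  B4 = {3, 7, 8, 10, 12}  B5 = {1, 6, 7, 10, 12}  B6 = {6, 7, 10, 11, 12}  B7 = {2, 3, 7, 8, 10}  B8 = {4, 5, 6, 9, 12}
Tree: B1–B2, B1–B3, B3–B4, B3–B5, B5–B6, B4–B7, B2–B8

The largest bag has 5 vertices, giving width 4; this decomposition certifies tw(G) ≤ 4. On the other hand G contains the 5-clique {4, 5, 6, 9, 12}. A clique must lie in a single bag of any decomposition, so no decomposition can have width below 4. The upper and lower bounds meet at 4, so that is the treewidth.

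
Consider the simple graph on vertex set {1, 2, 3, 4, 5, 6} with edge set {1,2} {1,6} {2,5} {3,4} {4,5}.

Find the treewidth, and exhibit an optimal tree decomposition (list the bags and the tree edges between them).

Treewidth 1.
Bags: B1 = {3, 4}  B2 = {4, 5}  B3 = {2, 5}  B4 = {1, 2}  B5 = {1, 6}
Tree: B1–B2, B2–B3, B3–B4, B4–B5

Each bag holds 2 vertices, so the decomposition has width 1, which upper-bounds the treewidth. Since G has at least one edge (e.g. 3–4), it is not an edgeless graph, so tw(G) ≥ 1. The upper and lower bounds meet at 1, so that is the treewidth.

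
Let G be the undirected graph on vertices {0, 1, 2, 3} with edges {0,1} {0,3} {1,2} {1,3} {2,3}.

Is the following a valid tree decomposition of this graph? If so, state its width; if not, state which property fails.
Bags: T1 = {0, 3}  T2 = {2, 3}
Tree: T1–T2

No — vertex 1 appears in no bag.

A tree decomposition must satisfy three properties: every vertex lies in some bag; for every edge, both endpoints lie together in some bag; and for every vertex, the bags containing it form a connected subtree. Here vertex 1 appears in no bag, so the decomposition is invalid.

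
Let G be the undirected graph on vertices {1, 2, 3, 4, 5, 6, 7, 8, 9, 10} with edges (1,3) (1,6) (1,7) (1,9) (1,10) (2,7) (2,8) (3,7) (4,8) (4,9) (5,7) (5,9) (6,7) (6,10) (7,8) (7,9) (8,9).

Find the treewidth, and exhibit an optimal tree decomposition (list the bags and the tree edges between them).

The largest bag has 3 vertices, giving width 2; this decomposition certifies tw(G) ≤ 2. For the lower bound, the 3 vertices {1, 6, 10} are pairwise adjacent, and any tree decomposition puts a clique entirely inside one bag — forcing width ≥ 2. Therefore the treewidth is 2.

Treewidth 2.
One optimal decomposition is:
Bags: B1 = {1, 6, 7}  B2 = {1, 7, 9}  B3 = {5, 7, 9}  B4 = {7, 8, 9}  B5 = {2, 7, 8}  B6 = {1, 6, 10}  B7 = {1, 3, 7}  B8 = {4, 8, 9}
Tree: B1–B2, B2–B3, B3–B4, B4–B5, B1–B6, B2–B7, B4–B8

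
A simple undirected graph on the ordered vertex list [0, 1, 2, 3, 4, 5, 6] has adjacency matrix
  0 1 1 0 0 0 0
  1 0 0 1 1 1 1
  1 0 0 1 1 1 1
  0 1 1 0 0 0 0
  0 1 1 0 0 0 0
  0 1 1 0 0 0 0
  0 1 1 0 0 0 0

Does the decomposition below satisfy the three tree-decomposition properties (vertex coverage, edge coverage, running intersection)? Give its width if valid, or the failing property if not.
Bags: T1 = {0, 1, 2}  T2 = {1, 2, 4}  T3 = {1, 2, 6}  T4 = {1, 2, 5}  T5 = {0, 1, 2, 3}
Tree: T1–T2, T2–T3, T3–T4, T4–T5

No — bags containing vertex 0 are not connected in the tree.

A tree decomposition must satisfy three properties: every vertex lies in some bag; for every edge, both endpoints lie together in some bag; and for every vertex, the bags containing it form a connected subtree. Here bags containing vertex 0 are not connected in the tree, so the decomposition is invalid.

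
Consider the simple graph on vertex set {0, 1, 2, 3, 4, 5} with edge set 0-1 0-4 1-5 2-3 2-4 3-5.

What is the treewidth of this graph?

A width-2 tree decomposition is:
Bags: B1 = {0, 1, 4}  B2 = {1, 4, 5}  B3 = {3, 4, 5}  B4 = {2, 3, 4}
Tree: B1–B2, B2–B3, B3–B4
Each bag holds 3 vertices, so the decomposition has width 2, which upper-bounds the treewidth. Since 4–0–1–5–3–2–4 is a cycle in G, G is not acyclic. Forests are exactly the graphs of treewidth ≤ 1, so tw(G) ≥ 2. Combining the bounds, tw(G) = 2.

2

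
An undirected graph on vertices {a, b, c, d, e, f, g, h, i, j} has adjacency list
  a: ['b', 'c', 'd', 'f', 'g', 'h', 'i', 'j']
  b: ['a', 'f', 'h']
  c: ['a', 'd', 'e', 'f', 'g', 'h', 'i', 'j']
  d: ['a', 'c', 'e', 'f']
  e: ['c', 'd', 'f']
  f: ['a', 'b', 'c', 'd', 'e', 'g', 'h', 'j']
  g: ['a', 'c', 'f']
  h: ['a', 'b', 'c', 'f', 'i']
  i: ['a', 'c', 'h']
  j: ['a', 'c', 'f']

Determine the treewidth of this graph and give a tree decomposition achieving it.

The largest bag has 4 vertices, giving width 3; this decomposition certifies tw(G) ≤ 3. On the other hand G contains the 4-clique {c, d, e, f}. A clique must lie in a single bag of any decomposition, so no decomposition can have width below 3. Hence tw(G) = 3 exactly.

Treewidth 3.
Bags: B1 = {a, c, d, f}  B2 = {a, c, f, h}  B3 = {a, c, f, j}  B4 = {a, b, f, h}  B5 = {c, d, e, f}  B6 = {a, c, h, i}  B7 = {a, c, f, g}
Tree: B1–B2, B1–B3, B2–B4, B1–B5, B2–B6, B1–B7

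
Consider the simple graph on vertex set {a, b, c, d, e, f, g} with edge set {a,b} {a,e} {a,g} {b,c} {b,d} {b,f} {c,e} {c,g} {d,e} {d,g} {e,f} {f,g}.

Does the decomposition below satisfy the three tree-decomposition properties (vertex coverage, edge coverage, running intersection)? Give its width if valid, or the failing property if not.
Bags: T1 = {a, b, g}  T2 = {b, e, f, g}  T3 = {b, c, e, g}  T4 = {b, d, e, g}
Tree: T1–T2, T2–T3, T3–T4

A tree decomposition must satisfy three properties: every vertex lies in some bag; for every edge, both endpoints lie together in some bag; and for every vertex, the bags containing it form a connected subtree. Here edge (e,a) lies in no bag, so the decomposition is invalid.

No — edge (e,a) lies in no bag.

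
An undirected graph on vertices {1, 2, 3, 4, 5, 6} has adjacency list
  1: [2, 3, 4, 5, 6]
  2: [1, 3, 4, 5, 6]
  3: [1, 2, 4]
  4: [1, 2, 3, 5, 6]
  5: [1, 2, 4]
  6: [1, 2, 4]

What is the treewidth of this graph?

3

A width-3 tree decomposition is:
Bags: B1 = {1, 2, 4, 5}  B2 = {1, 2, 4, 6}  B3 = {1, 2, 3, 4}
Tree: B1–B2, B2–B3
Each bag holds 4 vertices, so the decomposition has width 3, which upper-bounds the treewidth. Conversely, {1, 2, 3, 4} is a clique of size 4, and the vertices of any clique must share a bag in every tree decomposition; so some bag has ≥ 4 vertices and tw(G) ≥ 3. Hence tw(G) = 3 exactly.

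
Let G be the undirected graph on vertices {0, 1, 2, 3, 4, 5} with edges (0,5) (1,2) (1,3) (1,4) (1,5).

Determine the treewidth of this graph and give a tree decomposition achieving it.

The largest bag has 2 vertices, giving width 1; this decomposition certifies tw(G) ≤ 1. Since G has at least one edge (e.g. 1–2), it is not an edgeless graph, so tw(G) ≥ 1. Combining the bounds, tw(G) = 1.

Treewidth 1.
One optimal decomposition is:
Bags: B1 = {1, 2}  B2 = {1, 3}  B3 = {1, 4}  B4 = {1, 5}  B5 = {0, 5}
Tree: B1–B2, B1–B3, B1–B4, B4–B5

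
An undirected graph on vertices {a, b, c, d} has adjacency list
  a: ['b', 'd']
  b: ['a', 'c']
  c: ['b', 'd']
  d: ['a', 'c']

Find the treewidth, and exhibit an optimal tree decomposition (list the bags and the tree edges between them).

Treewidth 2.
One optimal decomposition is:
Bags: B1 = {a, c, d}  B2 = {a, b, c}
Tree: B1–B2

Each bag holds 3 vertices, so the decomposition has width 2, which upper-bounds the treewidth. The edges a–d–c–b–a form a cycle, so G is not a tree and its treewidth is at least 2. Therefore the treewidth is 2.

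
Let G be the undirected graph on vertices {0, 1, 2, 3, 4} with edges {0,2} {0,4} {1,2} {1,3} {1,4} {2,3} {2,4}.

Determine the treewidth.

2

A width-2 tree decomposition is:
Bags: B1 = {1, 2, 4}  B2 = {1, 2, 3}  B3 = {0, 2, 4}
Tree: B1–B2, B1–B3
Every bag has size at most 3, so the width is 3 − 1 = 2 and tw(G) ≤ 2. For the lower bound, the 3 vertices {0, 2, 4} are pairwise adjacent, and any tree decomposition puts a clique entirely inside one bag — forcing width ≥ 2. The upper and lower bounds meet at 2, so that is the treewidth.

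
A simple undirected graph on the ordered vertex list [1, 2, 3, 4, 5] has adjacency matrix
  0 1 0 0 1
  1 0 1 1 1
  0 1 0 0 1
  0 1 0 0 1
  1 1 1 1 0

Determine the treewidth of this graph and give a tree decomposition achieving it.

Treewidth 2.
One optimal decomposition is:
Bags: B1 = {1, 2, 5}  B2 = {2, 4, 5}  B3 = {2, 3, 5}
Tree: B1–B2, B1–B3

Every bag has size at most 3, so the width is 3 − 1 = 2 and tw(G) ≤ 2. Conversely, {1, 2, 5} is a clique of size 3, and the vertices of any clique must share a bag in every tree decomposition; so some bag has ≥ 3 vertices and tw(G) ≥ 2. The upper and lower bounds meet at 2, so that is the treewidth.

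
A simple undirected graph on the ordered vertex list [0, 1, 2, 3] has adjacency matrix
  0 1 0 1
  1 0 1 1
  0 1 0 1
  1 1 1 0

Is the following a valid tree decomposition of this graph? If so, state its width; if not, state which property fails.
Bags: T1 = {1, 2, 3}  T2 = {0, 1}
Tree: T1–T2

No — edge (3,0) lies in no bag.

A tree decomposition must satisfy three properties: every vertex lies in some bag; for every edge, both endpoints lie together in some bag; and for every vertex, the bags containing it form a connected subtree. Here edge (3,0) lies in no bag, so the decomposition is invalid.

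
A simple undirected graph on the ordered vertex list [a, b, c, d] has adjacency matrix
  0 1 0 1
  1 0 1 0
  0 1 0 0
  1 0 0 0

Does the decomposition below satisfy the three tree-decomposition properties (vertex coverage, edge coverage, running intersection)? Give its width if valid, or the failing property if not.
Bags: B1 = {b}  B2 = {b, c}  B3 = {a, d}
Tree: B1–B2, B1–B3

A tree decomposition must satisfy three properties: every vertex lies in some bag; for every edge, both endpoints lie together in some bag; and for every vertex, the bags containing it form a connected subtree. Here edge (a,b) lies in no bag, so the decomposition is invalid.

No — edge (a,b) lies in no bag.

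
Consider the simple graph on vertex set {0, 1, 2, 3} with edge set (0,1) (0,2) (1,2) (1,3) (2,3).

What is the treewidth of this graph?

2

A width-2 tree decomposition is:
Bags: B1 = {1, 2, 3}  B2 = {0, 1, 2}
Tree: B1–B2
Each bag holds 3 vertices, so the decomposition has width 2, which upper-bounds the treewidth. For the lower bound, the 3 vertices {0, 1, 2} are pairwise adjacent, and any tree decomposition puts a clique entirely inside one bag — forcing width ≥ 2. Combining the bounds, tw(G) = 2.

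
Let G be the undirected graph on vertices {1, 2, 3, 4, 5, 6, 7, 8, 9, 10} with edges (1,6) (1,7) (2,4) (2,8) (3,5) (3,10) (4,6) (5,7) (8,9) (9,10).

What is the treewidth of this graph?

A width-2 tree decomposition is:
Bags: B1 = {3, 5, 7}  B2 = {1, 3, 7}  B3 = {1, 3, 6}  B4 = {3, 4, 6}  B5 = {2, 3, 4}  B6 = {2, 3, 8}  B7 = {3, 8, 9}  B8 = {3, 9, 10}
Tree: B1–B2, B2–B3, B3–B4, B4–B5, B5–B6, B6–B7, B7–B8
Each bag holds 3 vertices, so the decomposition has width 2, which upper-bounds the treewidth. Since 3–5–7–1–6–4–2–8–9–10–3 is a cycle in G, G is not acyclic. Forests are exactly the graphs of treewidth ≤ 1, so tw(G) ≥ 2. Hence tw(G) = 2 exactly.

2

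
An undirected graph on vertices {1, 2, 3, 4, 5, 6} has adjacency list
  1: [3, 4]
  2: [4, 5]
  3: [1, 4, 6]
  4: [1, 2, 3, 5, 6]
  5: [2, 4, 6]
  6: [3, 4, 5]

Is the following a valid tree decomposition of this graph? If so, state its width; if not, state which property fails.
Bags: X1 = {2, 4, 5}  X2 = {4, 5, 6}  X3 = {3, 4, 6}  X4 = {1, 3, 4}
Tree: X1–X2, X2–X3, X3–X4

Vertex coverage: the bags together contain {1, 2, 3, 4, 5, 6}, the full vertex set. Edge coverage: each edge of G has both endpoints in at least one bag. Running intersection: for every vertex, the bags containing it form a connected subtree. All three properties hold, so this is a valid tree decomposition of width max|bag| − 1 = 2, and hence tw(G) ≤ 2.

Yes; width 2.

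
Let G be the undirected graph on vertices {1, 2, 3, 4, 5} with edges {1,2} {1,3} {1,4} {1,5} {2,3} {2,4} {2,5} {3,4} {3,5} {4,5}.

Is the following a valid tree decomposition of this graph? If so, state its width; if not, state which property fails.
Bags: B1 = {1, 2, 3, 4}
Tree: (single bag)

No — vertex 5 appears in no bag.

A tree decomposition must satisfy three properties: every vertex lies in some bag; for every edge, both endpoints lie together in some bag; and for every vertex, the bags containing it form a connected subtree. Here vertex 5 appears in no bag, so the decomposition is invalid.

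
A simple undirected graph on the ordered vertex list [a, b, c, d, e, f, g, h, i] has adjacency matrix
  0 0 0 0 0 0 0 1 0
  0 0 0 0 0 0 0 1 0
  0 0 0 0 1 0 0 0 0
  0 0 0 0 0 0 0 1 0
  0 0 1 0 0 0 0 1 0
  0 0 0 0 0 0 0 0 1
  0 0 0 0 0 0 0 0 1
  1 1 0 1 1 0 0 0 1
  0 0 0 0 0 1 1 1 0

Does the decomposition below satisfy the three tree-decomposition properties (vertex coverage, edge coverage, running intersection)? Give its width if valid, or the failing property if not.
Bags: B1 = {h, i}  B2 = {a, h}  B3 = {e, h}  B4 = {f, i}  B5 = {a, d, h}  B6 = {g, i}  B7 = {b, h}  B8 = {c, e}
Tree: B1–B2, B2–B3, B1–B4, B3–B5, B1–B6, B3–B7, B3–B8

A tree decomposition must satisfy three properties: every vertex lies in some bag; for every edge, both endpoints lie together in some bag; and for every vertex, the bags containing it form a connected subtree. Here bags containing vertex a are not connected in the tree, so the decomposition is invalid.

No — bags containing vertex a are not connected in the tree.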